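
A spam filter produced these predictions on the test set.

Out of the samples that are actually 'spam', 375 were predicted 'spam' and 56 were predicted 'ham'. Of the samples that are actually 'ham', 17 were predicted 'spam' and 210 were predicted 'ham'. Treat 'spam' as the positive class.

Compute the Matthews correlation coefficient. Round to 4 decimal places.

0.7703

MCC = (TP·TN − FP·FN) / √((TP+FP)(TP+FN)(TN+FP)(TN+FN))
Numerator = 375·210 − 17·56 = 77798
Denominator = √(392·431·227·266) = √10201659664 = 101003.2656
MCC = 77798 / 101003.2656 = 0.7703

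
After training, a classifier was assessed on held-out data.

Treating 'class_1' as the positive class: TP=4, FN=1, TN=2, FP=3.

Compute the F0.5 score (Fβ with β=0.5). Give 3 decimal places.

Fβ = (1+β²)·TP / ((1+β²)·TP + β²·FN + FP), with β²=1/4
= 1.25·4 / (1.25·4 + 0.25·1 + 3) = 0.606

0.606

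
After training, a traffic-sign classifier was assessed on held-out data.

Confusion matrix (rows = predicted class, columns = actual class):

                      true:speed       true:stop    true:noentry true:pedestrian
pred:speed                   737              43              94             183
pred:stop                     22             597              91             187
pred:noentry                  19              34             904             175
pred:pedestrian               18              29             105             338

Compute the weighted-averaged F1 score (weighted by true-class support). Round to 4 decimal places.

0.7049

Per-class F1 score (2·TP/(2·TP+FP+FN)):
  speed: TP=737, FP=43+94+183=320, FN=22+19+18=59 → 1474/1853 = 0.79547
  stop: TP=597, FP=22+91+187=300, FN=43+34+29=106 → 1194/1600 = 0.74625
  noentry: TP=904, FP=19+34+175=228, FN=94+91+105=290 → 1808/2326 = 0.77730
  pedestrian: TP=338, FP=18+29+105=152, FN=183+187+175=545 → 676/1373 = 0.49235
Weighted-F1 score = Σ (supportᵢ/N)·F1 scoreᵢ with N=3576: (796/3576)·0.79547 + (703/3576)·0.74625 + (1194/3576)·0.77730 + (883/3576)·0.49235 = 0.7049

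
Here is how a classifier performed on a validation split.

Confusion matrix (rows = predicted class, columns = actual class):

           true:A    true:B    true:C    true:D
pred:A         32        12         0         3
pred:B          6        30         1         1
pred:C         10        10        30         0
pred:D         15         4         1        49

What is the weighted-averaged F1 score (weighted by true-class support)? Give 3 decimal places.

0.678

Per-class F1 score (2·TP/(2·TP+FP+FN)):
  A: TP=32, FP=12+0+3=15, FN=6+10+15=31 → 64/110 = 0.5818
  B: TP=30, FP=6+1+1=8, FN=12+10+4=26 → 60/94 = 0.6383
  C: TP=30, FP=10+10+0=20, FN=0+1+1=2 → 60/82 = 0.7317
  D: TP=49, FP=15+4+1=20, FN=3+1+0=4 → 98/122 = 0.8033
Weighted-F1 score = Σ (supportᵢ/N)·F1 scoreᵢ with N=204: (63/204)·0.5818 + (56/204)·0.6383 + (32/204)·0.7317 + (53/204)·0.8033 = 0.678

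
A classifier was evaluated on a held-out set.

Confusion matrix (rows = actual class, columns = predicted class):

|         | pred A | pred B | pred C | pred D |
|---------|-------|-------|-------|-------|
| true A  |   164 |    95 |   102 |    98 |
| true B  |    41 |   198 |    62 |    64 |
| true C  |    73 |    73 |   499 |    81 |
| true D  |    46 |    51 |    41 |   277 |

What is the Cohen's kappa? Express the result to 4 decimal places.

0.4265

Observed agreement pₒ = trace/N = 1138/1965 = 0.57913
Expected agreement pₑ = Σ (rowᵢ·colᵢ)/N² = (459·324 + 365·417 + 726·704 + 415·520)/1965² = 0.26619
κ = (pₒ − pₑ)/(1 − pₑ) = (0.57913 − 0.26619)/(1 − 0.26619) = 0.4265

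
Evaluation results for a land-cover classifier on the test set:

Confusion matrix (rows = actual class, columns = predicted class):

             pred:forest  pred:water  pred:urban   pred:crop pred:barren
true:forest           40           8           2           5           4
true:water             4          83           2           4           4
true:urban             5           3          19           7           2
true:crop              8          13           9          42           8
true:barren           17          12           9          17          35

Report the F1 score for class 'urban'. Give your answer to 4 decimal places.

Treat 'urban' as positive and all other classes as negative.
F1 score = 2·TP/(2·TP+FP+FN).
urban: TP=19, FP=2+2+9+9=22, FN=5+3+7+2=17 → 38/77 = 0.49351

0.4935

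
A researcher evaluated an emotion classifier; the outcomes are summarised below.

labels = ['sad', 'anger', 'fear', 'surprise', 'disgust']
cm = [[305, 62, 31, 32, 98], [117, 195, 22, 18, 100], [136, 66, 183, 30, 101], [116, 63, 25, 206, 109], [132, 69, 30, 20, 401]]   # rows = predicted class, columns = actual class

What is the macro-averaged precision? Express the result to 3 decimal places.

Per-class precision (TP/(TP+FP)):
  sad: TP=305, FP=62+31+32+98=223 → 305/528 = 0.5777
  anger: TP=195, FP=117+22+18+100=257 → 195/452 = 0.4314
  fear: TP=183, FP=136+66+30+101=333 → 183/516 = 0.3547
  surprise: TP=206, FP=116+63+25+109=313 → 206/519 = 0.3969
  disgust: TP=401, FP=132+69+30+20=251 → 401/652 = 0.6150
Macro-precision = mean = (0.5777 + 0.4314 + 0.3547 + 0.3969 + 0.6150) / 5 = 0.475

0.475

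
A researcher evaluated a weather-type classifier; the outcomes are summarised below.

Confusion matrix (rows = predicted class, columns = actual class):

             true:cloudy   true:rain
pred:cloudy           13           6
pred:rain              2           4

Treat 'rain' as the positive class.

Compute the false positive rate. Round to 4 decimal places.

0.1333

FPR = FP/(FP+TN) = 2/(2+13) = 0.1333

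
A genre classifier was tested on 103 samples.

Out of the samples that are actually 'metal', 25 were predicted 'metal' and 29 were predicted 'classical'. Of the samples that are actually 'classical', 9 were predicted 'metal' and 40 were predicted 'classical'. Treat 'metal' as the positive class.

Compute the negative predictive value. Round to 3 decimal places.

NPV = TN/(TN+FN) = 40/(40+29) = 0.580

0.580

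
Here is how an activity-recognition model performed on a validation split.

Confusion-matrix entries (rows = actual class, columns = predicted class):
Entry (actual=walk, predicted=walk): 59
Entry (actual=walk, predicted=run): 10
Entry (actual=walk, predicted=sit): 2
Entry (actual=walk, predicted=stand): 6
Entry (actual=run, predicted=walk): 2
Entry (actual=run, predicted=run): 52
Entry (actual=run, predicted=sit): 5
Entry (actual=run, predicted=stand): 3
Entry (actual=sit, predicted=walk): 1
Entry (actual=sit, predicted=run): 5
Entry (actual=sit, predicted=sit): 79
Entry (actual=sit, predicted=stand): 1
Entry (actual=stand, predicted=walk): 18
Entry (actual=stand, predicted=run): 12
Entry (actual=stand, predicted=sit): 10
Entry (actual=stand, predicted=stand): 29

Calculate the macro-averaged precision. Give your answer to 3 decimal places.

0.741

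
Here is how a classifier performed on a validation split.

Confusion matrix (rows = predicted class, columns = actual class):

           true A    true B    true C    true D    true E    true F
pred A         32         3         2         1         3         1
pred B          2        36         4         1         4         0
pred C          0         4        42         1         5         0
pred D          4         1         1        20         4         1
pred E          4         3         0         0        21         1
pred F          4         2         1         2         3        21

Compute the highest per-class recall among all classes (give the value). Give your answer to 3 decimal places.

0.875

Per-class recall (TP/(TP+FN)):
  A: TP=32, FN=2+0+4+4+4=14 → 32/46 = 0.6957
  B: TP=36, FN=3+4+1+3+2=13 → 36/49 = 0.7347
  C: TP=42, FN=2+4+1+0+1=8 → 42/50 = 0.8400
  D: TP=20, FN=1+1+1+0+2=5 → 20/25 = 0.8000
  E: TP=21, FN=3+4+5+4+3=19 → 21/40 = 0.5250
  F: TP=21, FN=1+0+0+1+1=3 → 21/24 = 0.8750
Highest is class 'F' with recall = 0.875.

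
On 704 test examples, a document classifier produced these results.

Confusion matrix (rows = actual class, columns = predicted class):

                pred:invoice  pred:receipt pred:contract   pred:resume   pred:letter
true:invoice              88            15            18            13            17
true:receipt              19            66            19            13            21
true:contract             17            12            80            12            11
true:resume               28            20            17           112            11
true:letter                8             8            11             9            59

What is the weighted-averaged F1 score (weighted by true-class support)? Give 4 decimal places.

0.5764

Per-class F1 score (2·TP/(2·TP+FP+FN)):
  invoice: TP=88, FP=19+17+28+8=72, FN=15+18+13+17=63 → 176/311 = 0.56592
  receipt: TP=66, FP=15+12+20+8=55, FN=19+19+13+21=72 → 132/259 = 0.50965
  contract: TP=80, FP=18+19+17+11=65, FN=17+12+12+11=52 → 160/277 = 0.57762
  resume: TP=112, FP=13+13+12+9=47, FN=28+20+17+11=76 → 224/347 = 0.64553
  letter: TP=59, FP=17+21+11+11=60, FN=8+8+11+9=36 → 118/214 = 0.55140
Weighted-F1 score = Σ (supportᵢ/N)·F1 scoreᵢ with N=704: (151/704)·0.56592 + (138/704)·0.50965 + (132/704)·0.57762 + (188/704)·0.64553 + (95/704)·0.55140 = 0.5764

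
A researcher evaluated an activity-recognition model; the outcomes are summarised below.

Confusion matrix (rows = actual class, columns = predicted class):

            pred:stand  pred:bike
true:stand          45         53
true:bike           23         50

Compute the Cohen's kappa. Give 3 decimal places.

Observed agreement pₒ = trace/N = 95/171 = 0.5556
Expected agreement pₑ = Σ (rowᵢ·colᵢ)/N² = (98·68 + 73·103)/171² = 0.4850
κ = (pₒ − pₑ)/(1 − pₑ) = (0.5556 − 0.4850)/(1 − 0.4850) = 0.137

0.137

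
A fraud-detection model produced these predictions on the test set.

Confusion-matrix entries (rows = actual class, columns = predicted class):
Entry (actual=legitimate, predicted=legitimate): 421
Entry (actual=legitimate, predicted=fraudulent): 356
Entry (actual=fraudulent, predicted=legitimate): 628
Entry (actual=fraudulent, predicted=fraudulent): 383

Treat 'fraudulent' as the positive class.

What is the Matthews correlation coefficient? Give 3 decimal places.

-0.080

MCC = (TP·TN − FP·FN) / √((TP+FP)(TP+FN)(TN+FP)(TN+FN))
Numerator = 383·421 − 356·628 = -62325
Denominator = √(739·1011·777·1049) = √608964675417 = 780361.8875
MCC = -62325 / 780361.8875 = -0.080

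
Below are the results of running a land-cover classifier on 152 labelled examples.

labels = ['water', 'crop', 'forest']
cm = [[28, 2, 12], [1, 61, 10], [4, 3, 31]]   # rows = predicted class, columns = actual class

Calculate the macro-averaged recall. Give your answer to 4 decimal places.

0.7859

Per-class recall (TP/(TP+FN)):
  water: TP=28, FN=1+4=5 → 28/33 = 0.84848
  crop: TP=61, FN=2+3=5 → 61/66 = 0.92424
  forest: TP=31, FN=12+10=22 → 31/53 = 0.58491
Macro-recall = mean = (0.84848 + 0.92424 + 0.58491) / 3 = 0.7859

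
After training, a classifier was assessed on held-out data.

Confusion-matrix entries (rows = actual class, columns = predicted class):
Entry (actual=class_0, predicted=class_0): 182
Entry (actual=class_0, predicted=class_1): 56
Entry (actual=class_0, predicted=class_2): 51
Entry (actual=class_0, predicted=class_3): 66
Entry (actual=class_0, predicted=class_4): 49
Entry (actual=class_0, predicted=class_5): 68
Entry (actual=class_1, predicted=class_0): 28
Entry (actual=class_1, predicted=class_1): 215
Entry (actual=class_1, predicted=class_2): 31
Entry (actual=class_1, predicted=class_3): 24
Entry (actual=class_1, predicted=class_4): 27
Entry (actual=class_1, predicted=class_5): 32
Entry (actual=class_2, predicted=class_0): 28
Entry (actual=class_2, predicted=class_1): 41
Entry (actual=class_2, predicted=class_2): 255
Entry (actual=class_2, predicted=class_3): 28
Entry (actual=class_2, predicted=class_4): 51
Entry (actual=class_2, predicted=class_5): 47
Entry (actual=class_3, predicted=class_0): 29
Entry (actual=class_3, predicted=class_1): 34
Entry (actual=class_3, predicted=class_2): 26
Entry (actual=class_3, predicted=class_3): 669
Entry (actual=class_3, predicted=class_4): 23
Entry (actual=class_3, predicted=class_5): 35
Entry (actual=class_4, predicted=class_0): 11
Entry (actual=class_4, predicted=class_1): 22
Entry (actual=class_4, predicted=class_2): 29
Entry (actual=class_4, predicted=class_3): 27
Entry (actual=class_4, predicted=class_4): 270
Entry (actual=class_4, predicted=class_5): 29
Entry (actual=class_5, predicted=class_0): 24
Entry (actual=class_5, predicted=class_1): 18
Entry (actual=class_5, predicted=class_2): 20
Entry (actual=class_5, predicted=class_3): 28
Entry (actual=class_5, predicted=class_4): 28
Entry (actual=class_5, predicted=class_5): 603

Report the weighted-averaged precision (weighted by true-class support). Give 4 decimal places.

0.6798

Per-class precision (TP/(TP+FP)):
  class_0: TP=182, FP=28+28+29+11+24=120 → 182/302 = 0.60265
  class_1: TP=215, FP=56+41+34+22+18=171 → 215/386 = 0.55699
  class_2: TP=255, FP=51+31+26+29+20=157 → 255/412 = 0.61893
  class_3: TP=669, FP=66+24+28+27+28=173 → 669/842 = 0.79454
  class_4: TP=270, FP=49+27+51+23+28=178 → 270/448 = 0.60268
  class_5: TP=603, FP=68+32+47+35+29=211 → 603/814 = 0.74079
Weighted-precision = Σ (supportᵢ/N)·precisionᵢ with N=3204: (472/3204)·0.60265 + (357/3204)·0.55699 + (450/3204)·0.61893 + (816/3204)·0.79454 + (388/3204)·0.60268 + (721/3204)·0.74079 = 0.6798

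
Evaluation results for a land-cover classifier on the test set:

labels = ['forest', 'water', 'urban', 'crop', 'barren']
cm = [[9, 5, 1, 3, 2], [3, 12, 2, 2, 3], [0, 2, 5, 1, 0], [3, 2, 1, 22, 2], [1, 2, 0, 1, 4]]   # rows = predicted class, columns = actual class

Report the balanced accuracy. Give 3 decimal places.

Balanced accuracy = mean of per-class recall.
  forest: recall = 9/16 = 0.5625
  water: recall = 12/23 = 0.5217
  urban: recall = 5/9 = 0.5556
  crop: recall = 22/29 = 0.7586
  barren: recall = 4/11 = 0.3636
Mean = (0.5625 + 0.5217 + 0.5556 + 0.7586 + 0.3636) / 5 = 0.552

0.552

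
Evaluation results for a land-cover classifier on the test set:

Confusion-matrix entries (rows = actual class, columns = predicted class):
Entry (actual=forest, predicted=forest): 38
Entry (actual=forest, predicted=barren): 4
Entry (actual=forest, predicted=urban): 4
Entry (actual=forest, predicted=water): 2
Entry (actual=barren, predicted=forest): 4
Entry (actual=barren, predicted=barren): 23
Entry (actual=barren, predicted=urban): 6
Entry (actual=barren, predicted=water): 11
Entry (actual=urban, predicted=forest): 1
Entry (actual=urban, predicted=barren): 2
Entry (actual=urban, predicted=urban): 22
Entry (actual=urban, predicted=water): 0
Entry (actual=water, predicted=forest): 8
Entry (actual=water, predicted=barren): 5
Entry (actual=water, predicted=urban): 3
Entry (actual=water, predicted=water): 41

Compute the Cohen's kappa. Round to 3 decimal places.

0.611

Observed agreement pₒ = trace/N = 124/174 = 0.7126
Expected agreement pₑ = Σ (rowᵢ·colᵢ)/N² = (48·51 + 44·34 + 25·35 + 57·54)/174² = 0.2608
κ = (pₒ − pₑ)/(1 − pₑ) = (0.7126 − 0.2608)/(1 − 0.2608) = 0.611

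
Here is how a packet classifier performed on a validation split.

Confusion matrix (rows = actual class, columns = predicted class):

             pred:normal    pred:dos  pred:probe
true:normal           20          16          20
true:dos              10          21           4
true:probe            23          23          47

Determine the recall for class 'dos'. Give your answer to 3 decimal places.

0.600

recall = TP/(TP+FN).
dos: TP=21, FN=10+4=14 → 21/35 = 0.6000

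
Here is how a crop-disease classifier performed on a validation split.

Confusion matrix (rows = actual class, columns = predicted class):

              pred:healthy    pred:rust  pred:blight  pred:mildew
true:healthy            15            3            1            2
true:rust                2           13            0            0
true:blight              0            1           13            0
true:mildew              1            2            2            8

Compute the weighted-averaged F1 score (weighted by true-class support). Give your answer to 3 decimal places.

0.775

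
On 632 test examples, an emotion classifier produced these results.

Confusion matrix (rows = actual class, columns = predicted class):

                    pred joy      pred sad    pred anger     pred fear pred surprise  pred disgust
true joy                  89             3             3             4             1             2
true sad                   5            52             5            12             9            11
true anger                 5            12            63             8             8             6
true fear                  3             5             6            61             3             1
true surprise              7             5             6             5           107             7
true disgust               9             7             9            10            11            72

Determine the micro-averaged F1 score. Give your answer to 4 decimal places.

0.7025

Micro-averaging pools counts across classes: ΣTP=444, ΣFP=188, ΣFN=188.
Micro-F1 score = 2·TP/(2·TP+FP+FN) on pooled counts = 0.7025 (equals overall accuracy in single-label multiclass).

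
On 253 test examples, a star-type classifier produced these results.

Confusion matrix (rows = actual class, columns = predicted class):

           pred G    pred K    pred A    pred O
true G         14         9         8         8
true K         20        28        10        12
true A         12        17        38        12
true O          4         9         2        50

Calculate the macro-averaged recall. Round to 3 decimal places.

0.502

Per-class recall (TP/(TP+FN)):
  G: TP=14, FN=9+8+8=25 → 14/39 = 0.3590
  K: TP=28, FN=20+10+12=42 → 28/70 = 0.4000
  A: TP=38, FN=12+17+12=41 → 38/79 = 0.4810
  O: TP=50, FN=4+9+2=15 → 50/65 = 0.7692
Macro-recall = mean = (0.3590 + 0.4000 + 0.4810 + 0.7692) / 4 = 0.502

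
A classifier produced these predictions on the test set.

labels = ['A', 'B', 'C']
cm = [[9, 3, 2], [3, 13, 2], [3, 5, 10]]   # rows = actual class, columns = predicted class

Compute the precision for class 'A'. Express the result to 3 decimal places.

One-vs-rest for 'A': TP = diagonal; FP = other classes predicted 'A'; FN = 'A' predicted as other.
precision = TP/(TP+FP).
A: TP=9, FP=3+3=6 → 9/15 = 0.6000

0.600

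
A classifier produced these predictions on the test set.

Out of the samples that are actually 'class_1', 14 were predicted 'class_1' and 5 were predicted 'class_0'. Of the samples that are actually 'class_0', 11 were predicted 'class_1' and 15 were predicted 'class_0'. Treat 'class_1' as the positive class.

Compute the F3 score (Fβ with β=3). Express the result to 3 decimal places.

0.714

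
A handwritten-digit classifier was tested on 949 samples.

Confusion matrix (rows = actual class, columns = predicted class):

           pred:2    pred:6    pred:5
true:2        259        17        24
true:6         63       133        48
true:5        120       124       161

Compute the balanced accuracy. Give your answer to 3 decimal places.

0.602

Balanced accuracy = mean of per-class recall.
  2: recall = 259/300 = 0.8633
  6: recall = 133/244 = 0.5451
  5: recall = 161/405 = 0.3975
Mean = (0.8633 + 0.5451 + 0.3975) / 3 = 0.602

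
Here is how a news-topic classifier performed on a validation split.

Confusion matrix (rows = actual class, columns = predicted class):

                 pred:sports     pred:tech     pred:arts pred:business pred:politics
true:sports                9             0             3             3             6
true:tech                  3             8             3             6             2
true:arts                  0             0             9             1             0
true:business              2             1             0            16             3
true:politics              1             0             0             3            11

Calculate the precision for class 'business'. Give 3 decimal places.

0.552

One-vs-rest for 'business': TP = diagonal; FP = other classes predicted 'business'; FN = 'business' predicted as other.
precision = TP/(TP+FP).
business: TP=16, FP=3+6+1+3=13 → 16/29 = 0.5517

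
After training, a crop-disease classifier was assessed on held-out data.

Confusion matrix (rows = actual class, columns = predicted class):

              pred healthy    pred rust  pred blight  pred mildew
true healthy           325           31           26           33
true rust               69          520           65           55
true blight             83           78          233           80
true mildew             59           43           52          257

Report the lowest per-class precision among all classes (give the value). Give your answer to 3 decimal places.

0.605

Per-class precision (TP/(TP+FP)):
  healthy: TP=325, FP=69+83+59=211 → 325/536 = 0.6063
  rust: TP=520, FP=31+78+43=152 → 520/672 = 0.7738
  blight: TP=233, FP=26+65+52=143 → 233/376 = 0.6197
  mildew: TP=257, FP=33+55+80=168 → 257/425 = 0.6047
Lowest is class 'mildew' with precision = 0.605.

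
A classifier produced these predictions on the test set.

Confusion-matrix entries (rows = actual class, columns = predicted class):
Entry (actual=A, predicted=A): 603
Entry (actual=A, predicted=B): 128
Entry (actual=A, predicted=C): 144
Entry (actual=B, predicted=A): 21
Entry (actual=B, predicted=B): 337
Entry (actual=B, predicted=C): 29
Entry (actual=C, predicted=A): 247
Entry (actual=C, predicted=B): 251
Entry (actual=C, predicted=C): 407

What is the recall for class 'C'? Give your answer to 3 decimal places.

recall = TP/(TP+FN).
C: TP=407, FN=247+251=498 → 407/905 = 0.4497

0.450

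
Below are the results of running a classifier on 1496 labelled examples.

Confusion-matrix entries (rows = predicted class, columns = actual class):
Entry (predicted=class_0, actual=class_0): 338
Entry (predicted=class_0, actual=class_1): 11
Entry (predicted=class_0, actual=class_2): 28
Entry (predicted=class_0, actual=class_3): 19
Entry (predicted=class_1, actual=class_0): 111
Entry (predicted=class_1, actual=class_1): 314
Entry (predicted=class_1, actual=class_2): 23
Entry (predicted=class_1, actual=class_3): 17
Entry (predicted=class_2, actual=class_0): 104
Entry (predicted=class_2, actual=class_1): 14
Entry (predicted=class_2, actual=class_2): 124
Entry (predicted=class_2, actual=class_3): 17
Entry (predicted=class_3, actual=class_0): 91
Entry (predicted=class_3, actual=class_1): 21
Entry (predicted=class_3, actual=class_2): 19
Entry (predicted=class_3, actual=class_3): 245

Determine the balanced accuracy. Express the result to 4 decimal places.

0.7146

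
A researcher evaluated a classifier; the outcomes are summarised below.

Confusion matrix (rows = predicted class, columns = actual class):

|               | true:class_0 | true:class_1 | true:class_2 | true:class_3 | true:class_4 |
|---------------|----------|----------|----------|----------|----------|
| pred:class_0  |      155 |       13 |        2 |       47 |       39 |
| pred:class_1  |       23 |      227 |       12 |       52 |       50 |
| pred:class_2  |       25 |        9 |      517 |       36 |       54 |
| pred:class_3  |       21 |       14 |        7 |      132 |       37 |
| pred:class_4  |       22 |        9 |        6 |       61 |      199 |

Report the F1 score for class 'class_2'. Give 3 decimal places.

0.873

One-vs-rest for 'class_2': TP = diagonal; FP = other classes predicted 'class_2'; FN = 'class_2' predicted as other.
F1 score = 2·TP/(2·TP+FP+FN).
class_2: TP=517, FP=25+9+36+54=124, FN=2+12+7+6=27 → 1034/1185 = 0.8726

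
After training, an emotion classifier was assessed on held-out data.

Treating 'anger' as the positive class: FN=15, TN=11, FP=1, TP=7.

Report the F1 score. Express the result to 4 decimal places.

0.4667

Precision = TP/(TP+FP) = 7/8 = 0.8750
Recall = TP/(TP+FN) = 7/22 = 0.3182
F1 = 2·TP/(2·TP+FP+FN) = 14/30 = 0.4667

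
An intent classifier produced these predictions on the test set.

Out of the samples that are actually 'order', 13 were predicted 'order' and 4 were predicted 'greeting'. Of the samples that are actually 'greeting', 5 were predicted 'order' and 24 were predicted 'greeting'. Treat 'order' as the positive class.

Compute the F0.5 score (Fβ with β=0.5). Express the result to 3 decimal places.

Fβ = (1+β²)·TP / ((1+β²)·TP + β²·FN + FP), with β²=1/4
= 1.25·13 / (1.25·13 + 0.25·4 + 5) = 0.730

0.730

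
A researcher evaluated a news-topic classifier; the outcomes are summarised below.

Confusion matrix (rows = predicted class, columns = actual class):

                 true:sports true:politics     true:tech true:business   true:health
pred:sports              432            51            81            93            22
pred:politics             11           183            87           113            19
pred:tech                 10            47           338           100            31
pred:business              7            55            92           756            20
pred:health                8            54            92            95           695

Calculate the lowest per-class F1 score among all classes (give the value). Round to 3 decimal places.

0.456

Per-class F1 score (2·TP/(2·TP+FP+FN)):
  sports: TP=432, FP=51+81+93+22=247, FN=11+10+7+8=36 → 864/1147 = 0.7533
  politics: TP=183, FP=11+87+113+19=230, FN=51+47+55+54=207 → 366/803 = 0.4558
  tech: TP=338, FP=10+47+100+31=188, FN=81+87+92+92=352 → 676/1216 = 0.5559
  business: TP=756, FP=7+55+92+20=174, FN=93+113+100+95=401 → 1512/2087 = 0.7245
  health: TP=695, FP=8+54+92+95=249, FN=22+19+31+20=92 → 1390/1731 = 0.8030
Lowest is class 'politics' with F1 score = 0.456.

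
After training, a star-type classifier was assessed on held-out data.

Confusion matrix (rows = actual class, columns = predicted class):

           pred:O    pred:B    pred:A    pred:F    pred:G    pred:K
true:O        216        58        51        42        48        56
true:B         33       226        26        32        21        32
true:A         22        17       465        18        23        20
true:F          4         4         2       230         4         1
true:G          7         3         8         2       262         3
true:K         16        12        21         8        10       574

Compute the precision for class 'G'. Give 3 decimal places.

0.712

One-vs-rest for 'G': TP = diagonal; FP = other classes predicted 'G'; FN = 'G' predicted as other.
precision = TP/(TP+FP).
G: TP=262, FP=48+21+23+4+10=106 → 262/368 = 0.7120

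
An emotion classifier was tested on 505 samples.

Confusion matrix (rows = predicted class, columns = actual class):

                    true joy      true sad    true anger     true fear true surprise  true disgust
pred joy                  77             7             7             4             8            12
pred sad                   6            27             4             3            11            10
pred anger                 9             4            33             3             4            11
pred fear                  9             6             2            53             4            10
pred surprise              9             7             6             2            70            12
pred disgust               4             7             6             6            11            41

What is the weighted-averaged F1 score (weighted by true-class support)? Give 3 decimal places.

Per-class F1 score (2·TP/(2·TP+FP+FN)):
  joy: TP=77, FP=7+7+4+8+12=38, FN=6+9+9+9+4=37 → 154/229 = 0.6725
  sad: TP=27, FP=6+4+3+11+10=34, FN=7+4+6+7+7=31 → 54/119 = 0.4538
  anger: TP=33, FP=9+4+3+4+11=31, FN=7+4+2+6+6=25 → 66/122 = 0.5410
  fear: TP=53, FP=9+6+2+4+10=31, FN=4+3+3+2+6=18 → 106/155 = 0.6839
  surprise: TP=70, FP=9+7+6+2+12=36, FN=8+11+4+4+11=38 → 140/214 = 0.6542
  disgust: TP=41, FP=4+7+6+6+11=34, FN=12+10+11+10+12=55 → 82/171 = 0.4795
Weighted-F1 score = Σ (supportᵢ/N)·F1 scoreᵢ with N=505: (114/505)·0.6725 + (58/505)·0.4538 + (58/505)·0.5410 + (71/505)·0.6839 + (108/505)·0.6542 + (96/505)·0.4795 = 0.593

0.593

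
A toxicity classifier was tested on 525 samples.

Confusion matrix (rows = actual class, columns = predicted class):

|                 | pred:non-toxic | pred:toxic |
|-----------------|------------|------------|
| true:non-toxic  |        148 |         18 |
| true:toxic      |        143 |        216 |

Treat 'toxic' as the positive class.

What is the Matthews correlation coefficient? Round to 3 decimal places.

0.461

MCC = (TP·TN − FP·FN) / √((TP+FP)(TP+FN)(TN+FP)(TN+FN))
Numerator = 216·148 − 18·143 = 29394
Denominator = √(234·359·166·291) = √4057993836 = 63702.3849
MCC = 29394 / 63702.3849 = 0.461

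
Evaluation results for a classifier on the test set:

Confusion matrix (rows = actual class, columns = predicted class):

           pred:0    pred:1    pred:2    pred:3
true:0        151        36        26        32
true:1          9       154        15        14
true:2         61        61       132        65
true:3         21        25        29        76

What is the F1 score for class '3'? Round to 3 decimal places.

Treat '3' as positive and all other classes as negative.
F1 score = 2·TP/(2·TP+FP+FN).
3: TP=76, FP=32+14+65=111, FN=21+25+29=75 → 152/338 = 0.4497

0.450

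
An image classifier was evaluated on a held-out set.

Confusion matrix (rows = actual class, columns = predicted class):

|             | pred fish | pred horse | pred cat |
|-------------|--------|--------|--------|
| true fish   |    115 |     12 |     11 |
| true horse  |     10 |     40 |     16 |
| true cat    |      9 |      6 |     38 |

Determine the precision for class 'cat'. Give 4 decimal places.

Treat 'cat' as positive and all other classes as negative.
precision = TP/(TP+FP).
cat: TP=38, FP=11+16=27 → 38/65 = 0.58462

0.5846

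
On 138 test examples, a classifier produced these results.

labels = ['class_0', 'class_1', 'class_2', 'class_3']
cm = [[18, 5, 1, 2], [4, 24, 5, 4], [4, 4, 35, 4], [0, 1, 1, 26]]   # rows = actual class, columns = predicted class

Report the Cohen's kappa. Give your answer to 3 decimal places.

Observed agreement pₒ = trace/N = 103/138 = 0.7464
Expected agreement pₑ = Σ (rowᵢ·colᵢ)/N² = (26·26 + 37·34 + 47·42 + 28·36)/138² = 0.2581
κ = (pₒ − pₑ)/(1 − pₑ) = (0.7464 − 0.2581)/(1 − 0.2581) = 0.658

0.658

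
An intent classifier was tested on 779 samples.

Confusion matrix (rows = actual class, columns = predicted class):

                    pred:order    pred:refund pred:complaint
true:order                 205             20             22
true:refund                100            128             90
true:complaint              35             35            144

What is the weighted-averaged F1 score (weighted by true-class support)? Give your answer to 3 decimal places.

0.598

Per-class F1 score (2·TP/(2·TP+FP+FN)):
  order: TP=205, FP=100+35=135, FN=20+22=42 → 410/587 = 0.6985
  refund: TP=128, FP=20+35=55, FN=100+90=190 → 256/501 = 0.5110
  complaint: TP=144, FP=22+90=112, FN=35+35=70 → 288/470 = 0.6128
Weighted-F1 score = Σ (supportᵢ/N)·F1 scoreᵢ with N=779: (247/779)·0.6985 + (318/779)·0.5110 + (214/779)·0.6128 = 0.598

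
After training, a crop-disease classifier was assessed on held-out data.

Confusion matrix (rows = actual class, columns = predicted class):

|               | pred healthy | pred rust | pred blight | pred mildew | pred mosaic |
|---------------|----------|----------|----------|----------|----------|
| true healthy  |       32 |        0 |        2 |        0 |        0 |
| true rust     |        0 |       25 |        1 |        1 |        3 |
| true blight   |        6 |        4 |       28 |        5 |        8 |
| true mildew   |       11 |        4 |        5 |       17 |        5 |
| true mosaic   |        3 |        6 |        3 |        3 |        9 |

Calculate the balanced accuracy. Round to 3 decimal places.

0.621

Balanced accuracy = mean of per-class recall.
  healthy: recall = 32/34 = 0.9412
  rust: recall = 25/30 = 0.8333
  blight: recall = 28/51 = 0.5490
  mildew: recall = 17/42 = 0.4048
  mosaic: recall = 9/24 = 0.3750
Mean = (0.9412 + 0.8333 + 0.5490 + 0.4048 + 0.3750) / 5 = 0.621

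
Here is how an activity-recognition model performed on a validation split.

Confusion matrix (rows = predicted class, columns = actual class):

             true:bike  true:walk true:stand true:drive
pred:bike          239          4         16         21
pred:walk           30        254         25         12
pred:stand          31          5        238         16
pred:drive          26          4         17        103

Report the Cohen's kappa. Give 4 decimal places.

0.7300

Observed agreement pₒ = trace/N = 834/1041 = 0.80115
Expected agreement pₑ = Σ (rowᵢ·colᵢ)/N² = (326·280 + 267·321 + 296·290 + 152·150)/1041² = 0.26357
κ = (pₒ − pₑ)/(1 − pₑ) = (0.80115 − 0.26357)/(1 − 0.26357) = 0.7300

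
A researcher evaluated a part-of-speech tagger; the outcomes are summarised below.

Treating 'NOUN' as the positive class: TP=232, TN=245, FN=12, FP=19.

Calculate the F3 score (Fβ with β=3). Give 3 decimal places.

Fβ = (1+β²)·TP / ((1+β²)·TP + β²·FN + FP), with β²=9
= 10·232 / (10·232 + 9·12 + 19) = 0.948

0.948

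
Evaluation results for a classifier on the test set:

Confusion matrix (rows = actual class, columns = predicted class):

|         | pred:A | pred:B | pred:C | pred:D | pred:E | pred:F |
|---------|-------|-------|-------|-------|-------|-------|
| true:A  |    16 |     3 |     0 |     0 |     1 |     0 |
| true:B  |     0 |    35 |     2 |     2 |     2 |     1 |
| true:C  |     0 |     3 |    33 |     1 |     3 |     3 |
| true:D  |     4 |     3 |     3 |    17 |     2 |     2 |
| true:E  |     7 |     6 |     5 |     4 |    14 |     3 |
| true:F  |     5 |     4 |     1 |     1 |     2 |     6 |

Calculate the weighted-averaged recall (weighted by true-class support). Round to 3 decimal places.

0.624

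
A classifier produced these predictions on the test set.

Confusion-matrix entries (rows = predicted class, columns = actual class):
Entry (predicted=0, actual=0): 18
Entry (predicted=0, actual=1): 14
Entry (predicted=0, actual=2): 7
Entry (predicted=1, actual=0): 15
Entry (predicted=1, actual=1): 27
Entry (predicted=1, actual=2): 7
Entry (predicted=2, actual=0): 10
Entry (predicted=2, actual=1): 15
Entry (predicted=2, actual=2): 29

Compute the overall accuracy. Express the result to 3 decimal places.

0.521

Accuracy = trace / total = (18+27+29=74) / 142 = 74/142 = 0.521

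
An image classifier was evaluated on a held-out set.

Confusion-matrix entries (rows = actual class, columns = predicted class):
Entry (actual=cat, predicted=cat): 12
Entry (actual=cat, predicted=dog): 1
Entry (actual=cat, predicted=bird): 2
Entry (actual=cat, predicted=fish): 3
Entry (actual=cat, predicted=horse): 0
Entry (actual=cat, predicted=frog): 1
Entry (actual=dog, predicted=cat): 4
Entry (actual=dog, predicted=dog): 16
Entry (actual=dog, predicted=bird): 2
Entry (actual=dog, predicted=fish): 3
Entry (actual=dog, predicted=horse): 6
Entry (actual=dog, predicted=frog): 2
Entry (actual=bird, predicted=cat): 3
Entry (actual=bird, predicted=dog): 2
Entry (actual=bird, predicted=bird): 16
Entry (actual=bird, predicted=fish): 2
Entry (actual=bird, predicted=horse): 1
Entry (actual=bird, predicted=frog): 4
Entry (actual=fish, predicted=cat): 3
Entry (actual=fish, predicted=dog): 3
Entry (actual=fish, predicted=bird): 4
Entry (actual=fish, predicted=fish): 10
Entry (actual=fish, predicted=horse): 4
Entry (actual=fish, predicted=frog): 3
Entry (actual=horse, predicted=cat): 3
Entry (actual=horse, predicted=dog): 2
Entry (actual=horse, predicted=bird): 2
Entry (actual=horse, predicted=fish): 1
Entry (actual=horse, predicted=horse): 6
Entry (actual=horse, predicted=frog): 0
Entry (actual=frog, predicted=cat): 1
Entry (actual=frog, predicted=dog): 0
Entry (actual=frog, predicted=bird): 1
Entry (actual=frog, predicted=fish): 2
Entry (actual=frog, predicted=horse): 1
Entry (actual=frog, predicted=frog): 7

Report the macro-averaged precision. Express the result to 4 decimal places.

Per-class precision (TP/(TP+FP)):
  cat: TP=12, FP=4+3+3+3+1=14 → 12/26 = 0.46154
  dog: TP=16, FP=1+2+3+2+0=8 → 16/24 = 0.66667
  bird: TP=16, FP=2+2+4+2+1=11 → 16/27 = 0.59259
  fish: TP=10, FP=3+3+2+1+2=11 → 10/21 = 0.47619
  horse: TP=6, FP=0+6+1+4+1=12 → 6/18 = 0.33333
  frog: TP=7, FP=1+2+4+3+0=10 → 7/17 = 0.41176
Macro-precision = mean = (0.46154 + 0.66667 + 0.59259 + 0.47619 + 0.33333 + 0.41176) / 6 = 0.4903

0.4903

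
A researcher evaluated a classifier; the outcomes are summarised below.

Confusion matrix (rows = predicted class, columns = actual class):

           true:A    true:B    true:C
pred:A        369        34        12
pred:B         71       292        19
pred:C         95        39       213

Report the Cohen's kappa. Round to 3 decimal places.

0.642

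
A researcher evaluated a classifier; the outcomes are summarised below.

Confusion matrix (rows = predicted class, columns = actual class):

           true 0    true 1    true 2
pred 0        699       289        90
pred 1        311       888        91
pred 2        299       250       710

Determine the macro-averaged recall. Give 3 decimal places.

Per-class recall (TP/(TP+FN)):
  0: TP=699, FN=311+299=610 → 699/1309 = 0.5340
  1: TP=888, FN=289+250=539 → 888/1427 = 0.6223
  2: TP=710, FN=90+91=181 → 710/891 = 0.7969
Macro-recall = mean = (0.5340 + 0.6223 + 0.7969) / 3 = 0.651

0.651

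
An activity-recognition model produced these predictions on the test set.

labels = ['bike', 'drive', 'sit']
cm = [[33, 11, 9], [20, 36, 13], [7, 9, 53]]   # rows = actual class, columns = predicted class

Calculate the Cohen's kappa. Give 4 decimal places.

0.4568

Observed agreement pₒ = trace/N = 122/191 = 0.63874
Expected agreement pₑ = Σ (rowᵢ·colᵢ)/N² = (53·60 + 69·56 + 69·75)/191² = 0.33494
κ = (pₒ − pₑ)/(1 − pₑ) = (0.63874 − 0.33494)/(1 − 0.33494) = 0.4568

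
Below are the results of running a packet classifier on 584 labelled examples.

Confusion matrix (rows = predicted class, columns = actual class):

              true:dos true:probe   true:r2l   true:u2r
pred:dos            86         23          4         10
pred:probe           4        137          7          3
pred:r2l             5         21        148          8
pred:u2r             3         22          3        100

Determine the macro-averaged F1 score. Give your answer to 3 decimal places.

0.804

Per-class F1 score (2·TP/(2·TP+FP+FN)):
  dos: TP=86, FP=23+4+10=37, FN=4+5+3=12 → 172/221 = 0.7783
  probe: TP=137, FP=4+7+3=14, FN=23+21+22=66 → 274/354 = 0.7740
  r2l: TP=148, FP=5+21+8=34, FN=4+7+3=14 → 296/344 = 0.8605
  u2r: TP=100, FP=3+22+3=28, FN=10+3+8=21 → 200/249 = 0.8032
Macro-F1 score = mean = (0.7783 + 0.7740 + 0.8605 + 0.8032) / 4 = 0.804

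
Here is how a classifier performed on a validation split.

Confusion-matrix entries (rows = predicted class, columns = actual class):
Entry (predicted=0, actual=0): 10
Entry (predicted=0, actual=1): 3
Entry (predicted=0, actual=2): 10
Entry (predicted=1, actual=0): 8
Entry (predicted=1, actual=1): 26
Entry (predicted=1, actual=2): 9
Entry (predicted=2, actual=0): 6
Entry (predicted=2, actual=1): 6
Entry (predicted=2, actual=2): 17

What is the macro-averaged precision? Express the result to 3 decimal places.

0.542

Per-class precision (TP/(TP+FP)):
  0: TP=10, FP=3+10=13 → 10/23 = 0.4348
  1: TP=26, FP=8+9=17 → 26/43 = 0.6047
  2: TP=17, FP=6+6=12 → 17/29 = 0.5862
Macro-precision = mean = (0.4348 + 0.6047 + 0.5862) / 3 = 0.542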